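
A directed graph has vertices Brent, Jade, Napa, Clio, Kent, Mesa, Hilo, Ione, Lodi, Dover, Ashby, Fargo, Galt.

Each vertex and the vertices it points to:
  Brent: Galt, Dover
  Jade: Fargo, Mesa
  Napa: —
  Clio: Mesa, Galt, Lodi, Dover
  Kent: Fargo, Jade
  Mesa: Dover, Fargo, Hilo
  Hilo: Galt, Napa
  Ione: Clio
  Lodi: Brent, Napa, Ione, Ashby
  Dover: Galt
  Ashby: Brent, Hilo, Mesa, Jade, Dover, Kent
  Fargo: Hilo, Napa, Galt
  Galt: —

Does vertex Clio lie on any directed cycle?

Yes

Clio is on a cycle iff Clio can reach itself via ≥1 edge.
Clio → Lodi → Ione → Clio — yes.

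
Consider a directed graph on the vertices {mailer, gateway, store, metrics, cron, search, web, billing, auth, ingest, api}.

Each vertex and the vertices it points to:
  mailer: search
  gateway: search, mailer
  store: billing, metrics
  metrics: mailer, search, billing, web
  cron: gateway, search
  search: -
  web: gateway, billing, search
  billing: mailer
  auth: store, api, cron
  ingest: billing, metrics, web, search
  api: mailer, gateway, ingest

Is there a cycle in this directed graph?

DFS with white/gray/black marking, starting from search:
search gray
search black
mailer gray
  mailer→search: search black — skip
mailer black
gateway gray
  gateway→search: search black — skip
  gateway→mailer: mailer black — skip
gateway black
store gray
  billing gray
    billing→mailer: mailer black — skip
  billing black
  metrics gray
    metrics→mailer: mailer black — skip
    metrics→search: search black — skip
    metrics→billing: billing black — skip
    web gray
      web→gateway: gateway black — skip
      web→billing: billing black — skip
      web→search: search black — skip
    web black
  metrics black
store black
cron gray
  cron→gateway: gateway black — skip
  cron→search: search black — skip
cron black
auth gray
  auth→store: store black — skip
  api gray
    api→mailer: mailer black — skip
    api→gateway: gateway black — skip
    ingest gray
      ingest→billing: billing black — skip
      ingest→metrics: metrics black — skip
      ingest→web: web black — skip
      ingest→search: search black — skip
    ingest black
  api black
  auth→cron: cron black — skip
auth black
Every edge goes to a white or black vertex — no back edge, so the graph is acyclic.

No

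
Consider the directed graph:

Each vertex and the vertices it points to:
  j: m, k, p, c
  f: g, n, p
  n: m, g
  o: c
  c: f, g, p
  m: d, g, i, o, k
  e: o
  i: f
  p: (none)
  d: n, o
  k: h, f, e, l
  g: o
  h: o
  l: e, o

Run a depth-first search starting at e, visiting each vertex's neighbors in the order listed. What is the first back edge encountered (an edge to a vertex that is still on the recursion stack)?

g->o

DFS from e (visiting each vertex's neighbors in the order listed); mark gray on enter, black on exit:
e gray
  o gray
    c gray
      f gray
        g gray
          g→o: o is gray → back edge
First back edge: g → o.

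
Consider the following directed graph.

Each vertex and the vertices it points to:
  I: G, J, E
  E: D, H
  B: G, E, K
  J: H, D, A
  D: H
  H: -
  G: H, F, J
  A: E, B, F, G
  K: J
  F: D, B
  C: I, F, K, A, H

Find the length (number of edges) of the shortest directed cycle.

For each vertex v, BFS finds the shortest path from v back to v.
The shortest such closed walk is A → G → J → A, length 3.

3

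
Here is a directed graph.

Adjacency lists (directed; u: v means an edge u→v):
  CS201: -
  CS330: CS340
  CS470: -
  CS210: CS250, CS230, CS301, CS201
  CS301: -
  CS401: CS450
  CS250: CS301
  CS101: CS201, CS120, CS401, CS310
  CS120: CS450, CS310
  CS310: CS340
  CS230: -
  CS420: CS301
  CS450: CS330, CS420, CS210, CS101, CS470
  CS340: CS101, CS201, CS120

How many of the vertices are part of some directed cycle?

7

A vertex is on a directed cycle iff it belongs to a strongly connected component of size ≥ 2 (or has a self-loop).
The vertices on cycles are {CS101, CS120, CS310, CS330, CS340, CS401, CS450} — 7 in total.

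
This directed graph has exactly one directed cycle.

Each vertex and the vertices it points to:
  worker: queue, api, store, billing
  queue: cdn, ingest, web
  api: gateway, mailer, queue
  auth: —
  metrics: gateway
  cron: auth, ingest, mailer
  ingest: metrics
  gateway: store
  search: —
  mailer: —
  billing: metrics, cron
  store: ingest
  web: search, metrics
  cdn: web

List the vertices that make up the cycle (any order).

store, ingest, gateway, metrics

DFS with gray/black marking from gateway:
gateway gray
  store gray
    ingest gray
      metrics gray
        metrics→gateway: gateway is gray → back edge
Back edge closes the cycle gateway → store → ingest → metrics → gateway; its vertices are {store, ingest, gateway, metrics}.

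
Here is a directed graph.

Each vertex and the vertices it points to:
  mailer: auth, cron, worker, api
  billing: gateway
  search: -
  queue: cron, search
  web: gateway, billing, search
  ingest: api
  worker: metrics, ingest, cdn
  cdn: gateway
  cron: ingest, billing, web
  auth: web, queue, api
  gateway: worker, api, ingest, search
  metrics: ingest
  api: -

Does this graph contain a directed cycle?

DFS with white/gray/black marking, starting from ingest:
ingest gray
  api gray
  api black
ingest black
mailer gray
  auth gray
    web gray
      gateway gray
        worker gray
          metrics gray
            metrics→ingest: ingest black — skip
          metrics black
          worker→ingest: ingest black — skip
          cdn gray
            cdn→gateway: gateway is gray → back edge
Back edge found, so a cycle exists: gateway → worker → cdn → gateway.

Yes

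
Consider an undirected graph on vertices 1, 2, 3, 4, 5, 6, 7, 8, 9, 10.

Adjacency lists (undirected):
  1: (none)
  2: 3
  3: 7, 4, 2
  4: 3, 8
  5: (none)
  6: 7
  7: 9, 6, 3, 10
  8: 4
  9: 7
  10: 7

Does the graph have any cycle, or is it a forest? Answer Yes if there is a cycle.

No

DFS, tracking each vertex's parent; an edge to a visited non-parent vertex closes a cycle.
Start from 6:
visit 6 (parent –)
  visit 7 (parent 6)
    visit 9 (parent 7)
      9–7: parent, skip
    7–6: parent, skip
    visit 3 (parent 7)
      3–7: parent, skip
      visit 4 (parent 3)
        4–3: parent, skip
        visit 8 (parent 4)
          8–4: parent, skip
      visit 2 (parent 3)
        2–3: parent, skip
    visit 10 (parent 7)
      10–7: parent, skip
visit 1 (parent –)
visit 5 (parent –)
No non-parent visited neighbor found — the graph is a forest.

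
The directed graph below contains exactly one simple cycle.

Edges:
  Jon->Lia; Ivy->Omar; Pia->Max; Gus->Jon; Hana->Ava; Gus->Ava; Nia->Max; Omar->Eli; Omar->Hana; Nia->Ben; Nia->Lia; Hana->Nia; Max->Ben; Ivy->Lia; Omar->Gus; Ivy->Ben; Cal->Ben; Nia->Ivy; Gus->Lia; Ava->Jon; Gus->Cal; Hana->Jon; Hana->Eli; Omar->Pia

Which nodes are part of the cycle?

DFS with gray/black marking from Omar:
Omar gray
  Eli gray
  Eli black
  Hana gray
    Ava gray
      Jon gray
        Lia gray
        Lia black
      Jon black
    Ava black
    Hana→Eli: Eli black — skip
    Hana→Jon: Jon black — skip
    Nia gray
      Max gray
        Ben gray
        Ben black
      Max black
      Nia→Lia: Lia black — skip
      Ivy gray
        Ivy→Lia: Lia black — skip
        Ivy→Omar: Omar is gray → back edge
Back edge closes the cycle Omar → Hana → Nia → Ivy → Omar; its vertices are {Ivy, Nia, Hana, Omar}.

Ivy, Nia, Hana, Omar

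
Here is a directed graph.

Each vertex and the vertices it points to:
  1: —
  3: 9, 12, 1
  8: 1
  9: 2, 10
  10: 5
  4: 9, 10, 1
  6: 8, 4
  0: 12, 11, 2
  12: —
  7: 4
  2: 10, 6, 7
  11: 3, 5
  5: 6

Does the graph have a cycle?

DFS with white/gray/black marking, starting from 6:
6 gray
  8 gray
    1 gray
    1 black
  8 black
  4 gray
    9 gray
      2 gray
        10 gray
          5 gray
            5→6: 6 is gray → back edge
Back edge found, so a cycle exists: 6 → 4 → 9 → 2 → 10 → 5 → 6.

Yes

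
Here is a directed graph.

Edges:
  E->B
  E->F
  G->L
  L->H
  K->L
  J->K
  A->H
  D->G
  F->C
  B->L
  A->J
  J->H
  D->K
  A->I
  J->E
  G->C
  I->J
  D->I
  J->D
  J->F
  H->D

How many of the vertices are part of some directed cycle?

A vertex is on a directed cycle iff it belongs to a strongly connected component of size ≥ 2 (or has a self-loop).
The vertices on cycles are {B, D, E, G, H, I, J, K, L} — 9 in total.

9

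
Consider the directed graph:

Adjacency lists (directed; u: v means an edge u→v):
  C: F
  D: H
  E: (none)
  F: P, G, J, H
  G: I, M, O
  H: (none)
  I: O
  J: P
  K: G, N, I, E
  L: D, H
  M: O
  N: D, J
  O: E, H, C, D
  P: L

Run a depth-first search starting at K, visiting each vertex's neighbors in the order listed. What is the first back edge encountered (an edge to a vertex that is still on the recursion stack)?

F->G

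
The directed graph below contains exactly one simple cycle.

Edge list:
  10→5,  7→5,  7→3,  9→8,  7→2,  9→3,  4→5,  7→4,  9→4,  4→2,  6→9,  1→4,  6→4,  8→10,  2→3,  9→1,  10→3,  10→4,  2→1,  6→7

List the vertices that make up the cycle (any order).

DFS with gray/black marking from 2:
2 gray
  1 gray
    4 gray
      4→2: 2 is gray → back edge
Back edge closes the cycle 2 → 1 → 4 → 2; its vertices are {1, 2, 4}.

1, 2, 4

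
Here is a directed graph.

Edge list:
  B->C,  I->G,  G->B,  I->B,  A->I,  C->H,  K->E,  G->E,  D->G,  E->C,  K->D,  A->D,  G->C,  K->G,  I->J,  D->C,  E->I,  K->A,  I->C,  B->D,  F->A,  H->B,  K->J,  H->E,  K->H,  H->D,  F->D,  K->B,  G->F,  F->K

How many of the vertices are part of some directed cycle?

A vertex is on a directed cycle iff it belongs to a strongly connected component of size ≥ 2 (or has a self-loop).
The vertices on cycles are {A, B, C, D, E, F, G, H, I, K} — 10 in total.

10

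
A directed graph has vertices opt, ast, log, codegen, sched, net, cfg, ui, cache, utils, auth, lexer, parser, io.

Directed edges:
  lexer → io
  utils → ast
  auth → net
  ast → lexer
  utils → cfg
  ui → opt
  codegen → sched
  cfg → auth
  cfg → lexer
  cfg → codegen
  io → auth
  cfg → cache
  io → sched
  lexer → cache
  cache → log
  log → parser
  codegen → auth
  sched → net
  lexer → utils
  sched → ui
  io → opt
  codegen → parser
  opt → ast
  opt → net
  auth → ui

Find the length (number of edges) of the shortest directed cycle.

3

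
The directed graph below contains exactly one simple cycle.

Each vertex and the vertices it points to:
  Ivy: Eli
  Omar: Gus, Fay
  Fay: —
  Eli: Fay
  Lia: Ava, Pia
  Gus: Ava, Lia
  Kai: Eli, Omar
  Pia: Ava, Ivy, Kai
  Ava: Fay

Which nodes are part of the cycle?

Gus, Kai, Lia, Pia, Omar

DFS with gray/black marking from Pia:
Pia gray
  Ava gray
    Fay gray
    Fay black
  Ava black
  Ivy gray
    Eli gray
      Eli→Fay: Fay black — skip
    Eli black
  Ivy black
  Kai gray
    Kai→Eli: Eli black — skip
    Omar gray
      Gus gray
        Gus→Ava: Ava black — skip
        Lia gray
          Lia→Ava: Ava black — skip
          Lia→Pia: Pia is gray → back edge
Back edge closes the cycle Pia → Kai → Omar → Gus → Lia → Pia; its vertices are {Gus, Kai, Lia, Pia, Omar}.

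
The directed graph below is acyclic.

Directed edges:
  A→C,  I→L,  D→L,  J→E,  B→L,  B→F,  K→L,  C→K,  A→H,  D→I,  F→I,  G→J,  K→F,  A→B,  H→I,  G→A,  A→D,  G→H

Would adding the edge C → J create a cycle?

Adding C→J creates a cycle iff J can already reach C.
Explore from J: no path reaches C. The graph stays acyclic.

No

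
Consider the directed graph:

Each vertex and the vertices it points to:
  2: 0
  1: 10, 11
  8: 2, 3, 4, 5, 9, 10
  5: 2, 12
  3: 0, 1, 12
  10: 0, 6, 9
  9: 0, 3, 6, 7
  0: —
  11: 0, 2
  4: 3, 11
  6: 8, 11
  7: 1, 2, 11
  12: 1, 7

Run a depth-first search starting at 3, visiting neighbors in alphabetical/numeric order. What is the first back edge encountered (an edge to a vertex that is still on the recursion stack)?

DFS from 3 (visiting neighbors in alphabetical/numeric order); mark gray on enter, black on exit:
3 gray
  0 gray
  0 black
  1 gray
    10 gray
      10→0: 0 black — skip
      6 gray
        8 gray
          2 gray
            2→0: 0 black — skip
          2 black
          8→3: 3 is gray → back edge
First back edge: 8 → 3.

8→3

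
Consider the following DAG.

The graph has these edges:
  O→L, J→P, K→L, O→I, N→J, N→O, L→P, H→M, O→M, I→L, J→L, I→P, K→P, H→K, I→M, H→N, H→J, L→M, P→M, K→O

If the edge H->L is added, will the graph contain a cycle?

Adding H→L creates a cycle iff L can already reach H.
Explore from L: no path reaches H. The graph stays acyclic.

No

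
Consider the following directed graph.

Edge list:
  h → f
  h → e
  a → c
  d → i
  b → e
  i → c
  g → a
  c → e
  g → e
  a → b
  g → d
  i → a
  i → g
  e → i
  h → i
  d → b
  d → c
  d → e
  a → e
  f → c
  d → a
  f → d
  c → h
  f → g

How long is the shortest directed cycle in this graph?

3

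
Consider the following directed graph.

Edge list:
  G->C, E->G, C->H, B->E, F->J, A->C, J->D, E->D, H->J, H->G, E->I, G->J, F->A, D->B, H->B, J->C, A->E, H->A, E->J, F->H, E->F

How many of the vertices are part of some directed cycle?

A vertex is on a directed cycle iff it belongs to a strongly connected component of size ≥ 2 (or has a self-loop).
The vertices on cycles are {A, B, C, D, E, F, G, H, J} — 9 in total.

9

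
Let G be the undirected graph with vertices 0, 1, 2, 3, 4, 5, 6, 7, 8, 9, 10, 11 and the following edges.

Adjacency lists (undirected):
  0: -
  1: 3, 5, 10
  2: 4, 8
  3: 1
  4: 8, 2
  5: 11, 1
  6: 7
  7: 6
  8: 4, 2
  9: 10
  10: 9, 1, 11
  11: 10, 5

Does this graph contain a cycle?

Yes

DFS, tracking each vertex's parent; an edge to a visited non-parent vertex closes a cycle.
Start from 9:
visit 9 (parent –)
  visit 10 (parent 9)
    10–9: parent, skip
    visit 1 (parent 10)
      visit 3 (parent 1)
        3–1: parent, skip
      visit 5 (parent 1)
        visit 11 (parent 5)
          11–10: 10 visited and ≠ parent → cycle
Cycle: 10 – 1 – 5 – 11 – 10.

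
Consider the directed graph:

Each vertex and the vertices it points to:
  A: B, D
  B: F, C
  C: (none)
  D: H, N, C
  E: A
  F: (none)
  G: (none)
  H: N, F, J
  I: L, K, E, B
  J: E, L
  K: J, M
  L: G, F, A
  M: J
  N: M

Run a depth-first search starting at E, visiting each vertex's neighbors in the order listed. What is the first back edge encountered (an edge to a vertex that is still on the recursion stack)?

DFS from E (visiting each vertex's neighbors in the order listed); mark gray on enter, black on exit:
E gray
  A gray
    B gray
      F gray
      F black
      C gray
      C black
    B black
    D gray
      H gray
        N gray
          M gray
            J gray
              J→E: E is gray → back edge
First back edge: J → E.

J->E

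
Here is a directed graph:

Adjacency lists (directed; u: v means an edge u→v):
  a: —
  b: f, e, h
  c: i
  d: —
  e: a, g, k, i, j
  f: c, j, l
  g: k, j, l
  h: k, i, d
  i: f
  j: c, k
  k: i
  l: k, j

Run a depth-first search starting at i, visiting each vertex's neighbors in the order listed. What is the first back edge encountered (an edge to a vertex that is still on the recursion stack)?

c->i

DFS from i (visiting each vertex's neighbors in the order listed); mark gray on enter, black on exit:
i gray
  f gray
    c gray
      c→i: i is gray → back edge
First back edge: c → i.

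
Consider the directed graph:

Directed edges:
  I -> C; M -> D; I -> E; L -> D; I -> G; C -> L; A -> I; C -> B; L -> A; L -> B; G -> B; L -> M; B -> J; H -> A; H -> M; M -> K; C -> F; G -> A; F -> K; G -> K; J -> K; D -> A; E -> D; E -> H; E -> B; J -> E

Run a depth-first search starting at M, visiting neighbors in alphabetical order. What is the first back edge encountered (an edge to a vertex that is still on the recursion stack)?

E->B

DFS from M (visiting neighbors in alphabetical order); mark gray on enter, black on exit:
M gray
  D gray
    A gray
      I gray
        C gray
          B gray
            J gray
              E gray
                E→B: B is gray → back edge
First back edge: E → B.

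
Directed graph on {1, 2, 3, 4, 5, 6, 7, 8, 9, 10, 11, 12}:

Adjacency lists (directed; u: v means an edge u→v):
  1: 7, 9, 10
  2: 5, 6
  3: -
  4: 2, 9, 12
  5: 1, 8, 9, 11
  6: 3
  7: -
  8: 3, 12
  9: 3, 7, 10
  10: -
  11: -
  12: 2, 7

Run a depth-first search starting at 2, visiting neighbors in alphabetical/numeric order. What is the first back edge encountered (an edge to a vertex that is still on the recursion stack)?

DFS from 2 (visiting neighbors in alphabetical/numeric order); mark gray on enter, black on exit:
2 gray
  5 gray
    1 gray
      7 gray
      7 black
      9 gray
        3 gray
        3 black
        9→7: 7 black — skip
        10 gray
        10 black
      9 black
      1→10: 10 black — skip
    1 black
    8 gray
      8→3: 3 black — skip
      12 gray
        12→2: 2 is gray → back edge
First back edge: 12 → 2.

12→2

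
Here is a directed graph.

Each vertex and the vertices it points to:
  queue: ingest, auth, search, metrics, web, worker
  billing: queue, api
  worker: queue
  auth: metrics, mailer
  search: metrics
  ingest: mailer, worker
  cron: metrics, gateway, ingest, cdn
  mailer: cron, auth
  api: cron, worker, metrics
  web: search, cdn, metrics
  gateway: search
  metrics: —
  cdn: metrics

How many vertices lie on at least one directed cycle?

6

A vertex is on a directed cycle iff it belongs to a strongly connected component of size ≥ 2 (or has a self-loop).
The vertices on cycles are {auth, cron, queue, ingest, mailer, worker} — 6 in total.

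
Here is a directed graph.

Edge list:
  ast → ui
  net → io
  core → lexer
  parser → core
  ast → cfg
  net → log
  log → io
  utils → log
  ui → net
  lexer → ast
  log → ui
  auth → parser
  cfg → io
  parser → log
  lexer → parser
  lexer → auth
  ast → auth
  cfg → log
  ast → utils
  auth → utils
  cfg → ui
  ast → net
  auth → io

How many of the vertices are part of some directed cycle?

8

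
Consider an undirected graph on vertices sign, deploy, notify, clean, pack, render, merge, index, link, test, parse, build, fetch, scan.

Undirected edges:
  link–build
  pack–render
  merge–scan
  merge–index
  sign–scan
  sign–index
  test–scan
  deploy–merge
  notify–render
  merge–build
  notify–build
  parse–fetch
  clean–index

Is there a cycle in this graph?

Yes

DFS, tracking each vertex's parent; an edge to a visited non-parent vertex closes a cycle.
Start from pack:
visit pack (parent –)
  visit render (parent pack)
    visit notify (parent render)
      notify–render: parent, skip
      visit build (parent notify)
        visit merge (parent build)
          merge–build: parent, skip
          visit deploy (parent merge)
            deploy–merge: parent, skip
          visit index (parent merge)
            visit clean (parent index)
              clean–index: parent, skip
            index–merge: parent, skip
            visit sign (parent index)
              visit scan (parent sign)
                scan–merge: merge visited and ≠ parent → cycle
Cycle: merge – index – sign – scan – merge.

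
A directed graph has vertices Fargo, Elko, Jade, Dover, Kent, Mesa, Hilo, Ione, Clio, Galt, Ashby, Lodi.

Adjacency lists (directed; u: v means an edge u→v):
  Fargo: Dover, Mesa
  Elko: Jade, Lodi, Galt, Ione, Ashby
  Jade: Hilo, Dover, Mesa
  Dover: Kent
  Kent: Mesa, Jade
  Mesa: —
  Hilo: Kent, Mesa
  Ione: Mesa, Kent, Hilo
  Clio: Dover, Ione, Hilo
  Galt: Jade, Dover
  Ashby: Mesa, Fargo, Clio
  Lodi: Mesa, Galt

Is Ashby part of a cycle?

No

Ashby lies on a cycle iff there is a path from Ashby back to itself.
Exploring from Ashby, it never reaches itself; equivalently, its strongly connected component is a singleton.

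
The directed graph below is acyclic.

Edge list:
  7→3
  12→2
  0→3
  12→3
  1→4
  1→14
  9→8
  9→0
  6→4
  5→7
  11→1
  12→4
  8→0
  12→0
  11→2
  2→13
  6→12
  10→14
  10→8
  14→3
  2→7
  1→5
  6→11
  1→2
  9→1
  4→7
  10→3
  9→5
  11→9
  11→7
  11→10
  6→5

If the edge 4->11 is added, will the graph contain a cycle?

Yes

Adding 4→11 creates a cycle iff 11 can already reach 4.
Path from 11: 11 → 1 → 4.
So 11 → … → 4 → 11 is a cycle.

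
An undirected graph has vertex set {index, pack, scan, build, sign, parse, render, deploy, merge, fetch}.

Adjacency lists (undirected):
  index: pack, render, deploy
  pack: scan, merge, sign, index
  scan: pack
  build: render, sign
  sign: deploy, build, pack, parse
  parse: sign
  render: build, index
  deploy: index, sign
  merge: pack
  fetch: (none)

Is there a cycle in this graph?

DFS, tracking each vertex's parent; an edge to a visited non-parent vertex closes a cycle.
Start from scan:
visit scan (parent –)
  visit pack (parent scan)
    pack–scan: parent, skip
    visit merge (parent pack)
      merge–pack: parent, skip
    visit sign (parent pack)
      visit deploy (parent sign)
        visit index (parent deploy)
          index–pack: pack visited and ≠ parent → cycle
Cycle: pack – sign – deploy – index – pack.

Yes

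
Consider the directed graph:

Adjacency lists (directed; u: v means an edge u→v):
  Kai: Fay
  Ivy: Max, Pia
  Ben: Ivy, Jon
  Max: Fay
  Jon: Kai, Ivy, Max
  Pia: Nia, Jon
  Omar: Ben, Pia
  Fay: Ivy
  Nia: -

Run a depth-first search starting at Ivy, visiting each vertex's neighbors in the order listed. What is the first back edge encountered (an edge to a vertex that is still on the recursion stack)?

Fay->Ivy

DFS from Ivy (visiting each vertex's neighbors in the order listed); mark gray on enter, black on exit:
Ivy gray
  Max gray
    Fay gray
      Fay→Ivy: Ivy is gray → back edge
First back edge: Fay → Ivy.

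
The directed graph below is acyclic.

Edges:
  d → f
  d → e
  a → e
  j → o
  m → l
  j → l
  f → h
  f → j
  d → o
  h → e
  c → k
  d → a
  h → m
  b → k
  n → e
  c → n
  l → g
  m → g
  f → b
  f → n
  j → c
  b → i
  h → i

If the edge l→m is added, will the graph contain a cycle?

Adding l→m creates a cycle iff m can already reach l.
Path from m: m → l.
So m → … → l → m is a cycle.

Yes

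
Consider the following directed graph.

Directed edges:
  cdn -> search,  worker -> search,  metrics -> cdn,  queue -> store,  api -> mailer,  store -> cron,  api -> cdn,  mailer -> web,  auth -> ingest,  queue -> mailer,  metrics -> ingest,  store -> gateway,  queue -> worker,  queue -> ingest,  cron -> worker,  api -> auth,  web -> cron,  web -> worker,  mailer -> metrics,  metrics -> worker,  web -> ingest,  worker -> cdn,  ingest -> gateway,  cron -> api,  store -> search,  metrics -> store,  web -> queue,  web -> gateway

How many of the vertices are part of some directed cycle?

A vertex is on a directed cycle iff it belongs to a strongly connected component of size ≥ 2 (or has a self-loop).
The vertices on cycles are {api, web, cron, queue, store, mailer, metrics} — 7 in total.

7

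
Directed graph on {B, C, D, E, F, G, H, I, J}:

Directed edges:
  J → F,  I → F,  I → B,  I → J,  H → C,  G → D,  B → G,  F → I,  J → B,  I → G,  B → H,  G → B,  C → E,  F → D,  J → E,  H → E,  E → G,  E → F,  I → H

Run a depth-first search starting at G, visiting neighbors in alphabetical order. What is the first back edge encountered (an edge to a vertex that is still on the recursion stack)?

DFS from G (visiting neighbors in alphabetical order); mark gray on enter, black on exit:
G gray
  B gray
    B→G: G is gray → back edge
First back edge: B → G.

B→G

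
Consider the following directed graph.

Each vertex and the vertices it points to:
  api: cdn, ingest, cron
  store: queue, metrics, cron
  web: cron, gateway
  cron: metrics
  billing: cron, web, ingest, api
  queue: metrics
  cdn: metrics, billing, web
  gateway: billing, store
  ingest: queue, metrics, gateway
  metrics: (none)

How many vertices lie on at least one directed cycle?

6

A vertex is on a directed cycle iff it belongs to a strongly connected component of size ≥ 2 (or has a self-loop).
The vertices on cycles are {api, cdn, web, ingest, billing, gateway} — 6 in total.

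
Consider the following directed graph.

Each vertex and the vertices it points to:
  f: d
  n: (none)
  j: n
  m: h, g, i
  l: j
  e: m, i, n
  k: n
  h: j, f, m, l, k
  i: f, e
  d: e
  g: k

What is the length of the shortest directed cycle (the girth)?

For each vertex v, BFS finds the shortest path from v back to v.
The shortest such closed walk is m → h → m, length 2.

2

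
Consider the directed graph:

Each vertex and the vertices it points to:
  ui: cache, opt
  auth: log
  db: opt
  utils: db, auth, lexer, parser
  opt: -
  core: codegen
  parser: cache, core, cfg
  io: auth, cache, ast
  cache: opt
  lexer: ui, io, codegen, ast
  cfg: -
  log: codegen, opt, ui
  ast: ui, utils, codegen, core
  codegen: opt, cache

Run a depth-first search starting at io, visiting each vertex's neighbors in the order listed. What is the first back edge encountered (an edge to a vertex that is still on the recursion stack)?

DFS from io (visiting each vertex's neighbors in the order listed); mark gray on enter, black on exit:
io gray
  auth gray
    log gray
      codegen gray
        opt gray
        opt black
        cache gray
          cache→opt: opt black — skip
        cache black
      codegen black
      log→opt: opt black — skip
      ui gray
        ui→cache: cache black — skip
        ui→opt: opt black — skip
      ui black
    log black
  auth black
  io→cache: cache black — skip
  ast gray
    ast→ui: ui black — skip
    utils gray
      db gray
        db→opt: opt black — skip
      db black
      utils→auth: auth black — skip
      lexer gray
        lexer→ui: ui black — skip
        lexer→io: io is gray → back edge
First back edge: lexer → io.

lexer→io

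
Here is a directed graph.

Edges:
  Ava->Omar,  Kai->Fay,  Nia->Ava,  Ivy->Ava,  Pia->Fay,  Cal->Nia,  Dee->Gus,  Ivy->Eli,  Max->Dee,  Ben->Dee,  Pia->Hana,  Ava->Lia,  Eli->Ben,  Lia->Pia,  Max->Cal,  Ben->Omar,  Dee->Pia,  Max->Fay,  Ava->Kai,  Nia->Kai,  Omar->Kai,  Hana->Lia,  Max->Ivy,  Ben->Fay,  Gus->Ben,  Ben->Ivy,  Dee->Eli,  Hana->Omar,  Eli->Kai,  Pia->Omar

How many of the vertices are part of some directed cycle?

8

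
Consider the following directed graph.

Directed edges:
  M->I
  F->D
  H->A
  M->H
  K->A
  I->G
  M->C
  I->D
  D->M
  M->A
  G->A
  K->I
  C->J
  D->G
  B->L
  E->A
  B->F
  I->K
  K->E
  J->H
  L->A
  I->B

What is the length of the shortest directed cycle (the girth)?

2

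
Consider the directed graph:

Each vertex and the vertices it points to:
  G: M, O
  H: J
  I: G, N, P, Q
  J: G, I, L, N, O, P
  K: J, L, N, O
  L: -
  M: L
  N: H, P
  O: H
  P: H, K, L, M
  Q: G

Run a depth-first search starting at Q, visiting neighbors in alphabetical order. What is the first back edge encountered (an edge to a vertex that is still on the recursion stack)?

DFS from Q (visiting neighbors in alphabetical order); mark gray on enter, black on exit:
Q gray
  G gray
    M gray
      L gray
      L black
    M black
    O gray
      H gray
        J gray
          J→G: G is gray → back edge
First back edge: J → G.

J→G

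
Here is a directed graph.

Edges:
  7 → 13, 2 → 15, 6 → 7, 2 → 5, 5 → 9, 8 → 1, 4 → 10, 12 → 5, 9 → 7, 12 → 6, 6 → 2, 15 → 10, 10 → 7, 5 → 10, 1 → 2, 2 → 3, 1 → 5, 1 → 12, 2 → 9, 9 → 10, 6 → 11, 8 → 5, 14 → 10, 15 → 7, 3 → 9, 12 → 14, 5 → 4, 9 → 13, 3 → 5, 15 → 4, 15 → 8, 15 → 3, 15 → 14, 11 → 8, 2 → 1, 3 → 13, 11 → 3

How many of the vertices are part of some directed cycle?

7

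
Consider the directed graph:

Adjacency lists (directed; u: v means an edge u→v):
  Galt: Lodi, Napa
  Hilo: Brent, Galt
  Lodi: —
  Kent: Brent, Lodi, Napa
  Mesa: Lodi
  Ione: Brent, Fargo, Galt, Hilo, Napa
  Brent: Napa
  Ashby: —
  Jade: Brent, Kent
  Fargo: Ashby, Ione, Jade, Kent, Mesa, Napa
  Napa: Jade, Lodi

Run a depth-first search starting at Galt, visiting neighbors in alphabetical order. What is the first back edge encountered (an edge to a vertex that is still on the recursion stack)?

Brent→Napa

DFS from Galt (visiting neighbors in alphabetical order); mark gray on enter, black on exit:
Galt gray
  Lodi gray
  Lodi black
  Napa gray
    Jade gray
      Brent gray
        Brent→Napa: Napa is gray → back edge
First back edge: Brent → Napa.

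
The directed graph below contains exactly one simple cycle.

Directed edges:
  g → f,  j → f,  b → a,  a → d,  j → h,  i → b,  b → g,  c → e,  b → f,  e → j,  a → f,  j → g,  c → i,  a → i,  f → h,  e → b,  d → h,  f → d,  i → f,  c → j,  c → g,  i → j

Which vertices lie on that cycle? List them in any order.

a, b, i

DFS with gray/black marking from i:
i gray
  j gray
    h gray
    h black
    g gray
      f gray
        d gray
          d→h: h black — skip
        d black
        f→h: h black — skip
      f black
    g black
    j→f: f black — skip
  j black
  i→f: f black — skip
  b gray
    b→g: g black — skip
    a gray
      a→i: i is gray → back edge
Back edge closes the cycle i → b → a → i; its vertices are {a, b, i}.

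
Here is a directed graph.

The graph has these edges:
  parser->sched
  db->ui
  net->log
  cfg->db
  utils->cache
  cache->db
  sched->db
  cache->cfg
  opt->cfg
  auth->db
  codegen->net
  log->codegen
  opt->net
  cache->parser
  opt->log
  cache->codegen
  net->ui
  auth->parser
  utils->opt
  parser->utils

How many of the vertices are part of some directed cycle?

A vertex is on a directed cycle iff it belongs to a strongly connected component of size ≥ 2 (or has a self-loop).
The vertices on cycles are {log, net, cache, utils, parser, codegen} — 6 in total.

6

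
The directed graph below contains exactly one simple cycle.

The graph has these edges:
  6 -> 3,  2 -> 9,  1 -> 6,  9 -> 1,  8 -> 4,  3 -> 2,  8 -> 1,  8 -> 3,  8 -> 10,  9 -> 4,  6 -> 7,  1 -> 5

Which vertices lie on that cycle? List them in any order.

1, 2, 3, 6, 9

DFS with gray/black marking from 1:
1 gray
  5 gray
  5 black
  6 gray
    7 gray
    7 black
    3 gray
      2 gray
        9 gray
          4 gray
          4 black
          9→1: 1 is gray → back edge
Back edge closes the cycle 1 → 6 → 3 → 2 → 9 → 1; its vertices are {1, 2, 3, 6, 9}.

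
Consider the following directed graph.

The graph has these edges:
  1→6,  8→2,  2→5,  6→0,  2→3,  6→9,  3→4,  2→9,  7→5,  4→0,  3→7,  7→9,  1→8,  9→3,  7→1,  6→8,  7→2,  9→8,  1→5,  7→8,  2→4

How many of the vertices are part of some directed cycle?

A vertex is on a directed cycle iff it belongs to a strongly connected component of size ≥ 2 (or has a self-loop).
The vertices on cycles are {1, 2, 3, 6, 7, 8, 9} — 7 in total.

7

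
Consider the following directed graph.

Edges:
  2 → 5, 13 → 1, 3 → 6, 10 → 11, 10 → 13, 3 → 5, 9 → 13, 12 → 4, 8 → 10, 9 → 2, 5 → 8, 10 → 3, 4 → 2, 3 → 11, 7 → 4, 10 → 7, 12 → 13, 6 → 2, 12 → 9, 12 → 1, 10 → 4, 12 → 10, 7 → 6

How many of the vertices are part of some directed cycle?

8

A vertex is on a directed cycle iff it belongs to a strongly connected component of size ≥ 2 (or has a self-loop).
The vertices on cycles are {2, 3, 4, 5, 6, 7, 8, 10} — 8 in total.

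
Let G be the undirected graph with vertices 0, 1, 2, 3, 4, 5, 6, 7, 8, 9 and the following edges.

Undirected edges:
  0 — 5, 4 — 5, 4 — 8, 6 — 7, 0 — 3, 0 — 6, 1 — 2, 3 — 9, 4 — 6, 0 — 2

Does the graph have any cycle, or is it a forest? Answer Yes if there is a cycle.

Yes

DFS, tracking each vertex's parent; an edge to a visited non-parent vertex closes a cycle.
Start from 6:
visit 6 (parent –)
  visit 0 (parent 6)
    visit 2 (parent 0)
      visit 1 (parent 2)
        1–2: parent, skip
      2–0: parent, skip
    0–6: parent, skip
    visit 3 (parent 0)
      visit 9 (parent 3)
        9–3: parent, skip
      3–0: parent, skip
    visit 5 (parent 0)
      5–0: parent, skip
      visit 4 (parent 5)
        4–5: parent, skip
        4–6: 6 visited and ≠ parent → cycle
Cycle: 6 – 0 – 5 – 4 – 6.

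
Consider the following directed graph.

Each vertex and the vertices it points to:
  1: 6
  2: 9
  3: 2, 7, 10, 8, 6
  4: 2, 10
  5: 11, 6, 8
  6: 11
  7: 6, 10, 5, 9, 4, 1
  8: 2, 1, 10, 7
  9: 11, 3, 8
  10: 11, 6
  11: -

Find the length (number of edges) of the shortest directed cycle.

3

For each vertex v, BFS finds the shortest path from v back to v.
The shortest such closed walk is 7 → 5 → 8 → 7, length 3.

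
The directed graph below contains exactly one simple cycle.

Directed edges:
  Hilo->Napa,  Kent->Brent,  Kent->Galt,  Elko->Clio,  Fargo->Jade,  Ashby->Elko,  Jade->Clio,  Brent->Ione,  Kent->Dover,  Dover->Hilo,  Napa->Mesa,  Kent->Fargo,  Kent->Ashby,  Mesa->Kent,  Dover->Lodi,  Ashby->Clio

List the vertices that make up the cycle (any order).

DFS with gray/black marking from Kent:
Kent gray
  Ashby gray
    Clio gray
    Clio black
    Elko gray
      Elko→Clio: Clio black — skip
    Elko black
  Ashby black
  Brent gray
    Ione gray
    Ione black
  Brent black
  Galt gray
  Galt black
  Dover gray
    Lodi gray
    Lodi black
    Hilo gray
      Napa gray
        Mesa gray
          Mesa→Kent: Kent is gray → back edge
Back edge closes the cycle Kent → Dover → Hilo → Napa → Mesa → Kent; its vertices are {Hilo, Kent, Mesa, Napa, Dover}.

Hilo, Kent, Mesa, Napa, Dover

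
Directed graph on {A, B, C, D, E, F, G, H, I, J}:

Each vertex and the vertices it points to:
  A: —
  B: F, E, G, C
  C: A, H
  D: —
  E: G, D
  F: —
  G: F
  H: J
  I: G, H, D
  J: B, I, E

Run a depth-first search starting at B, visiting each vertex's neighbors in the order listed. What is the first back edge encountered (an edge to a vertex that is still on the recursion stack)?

J→B

DFS from B (visiting each vertex's neighbors in the order listed); mark gray on enter, black on exit:
B gray
  F gray
  F black
  E gray
    G gray
      G→F: F black — skip
    G black
    D gray
    D black
  E black
  B→G: G black — skip
  C gray
    A gray
    A black
    H gray
      J gray
        J→B: B is gray → back edge
First back edge: J → B.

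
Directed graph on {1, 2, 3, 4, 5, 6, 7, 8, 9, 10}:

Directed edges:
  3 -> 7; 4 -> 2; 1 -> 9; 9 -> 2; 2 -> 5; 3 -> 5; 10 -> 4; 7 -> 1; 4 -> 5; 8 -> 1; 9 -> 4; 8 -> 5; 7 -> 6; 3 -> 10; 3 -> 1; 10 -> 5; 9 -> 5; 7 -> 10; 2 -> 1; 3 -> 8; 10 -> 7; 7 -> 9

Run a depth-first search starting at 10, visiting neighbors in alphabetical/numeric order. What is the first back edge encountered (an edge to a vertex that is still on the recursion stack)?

DFS from 10 (visiting neighbors in alphabetical/numeric order); mark gray on enter, black on exit:
10 gray
  4 gray
    2 gray
      1 gray
        9 gray
          9→2: 2 is gray → back edge
First back edge: 9 → 2.

9→2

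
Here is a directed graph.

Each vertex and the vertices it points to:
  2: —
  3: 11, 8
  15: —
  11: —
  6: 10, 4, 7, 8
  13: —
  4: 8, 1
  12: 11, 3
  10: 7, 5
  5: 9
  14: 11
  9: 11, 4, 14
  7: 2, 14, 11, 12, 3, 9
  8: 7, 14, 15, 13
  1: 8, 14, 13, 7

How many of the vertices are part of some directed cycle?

A vertex is on a directed cycle iff it belongs to a strongly connected component of size ≥ 2 (or has a self-loop).
The vertices on cycles are {1, 3, 4, 7, 8, 9, 12} — 7 in total.

7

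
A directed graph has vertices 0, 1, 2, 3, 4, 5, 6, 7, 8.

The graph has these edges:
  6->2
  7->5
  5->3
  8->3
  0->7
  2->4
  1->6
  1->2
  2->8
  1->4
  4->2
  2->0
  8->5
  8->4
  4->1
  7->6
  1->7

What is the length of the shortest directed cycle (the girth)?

2

For each vertex v, BFS finds the shortest path from v back to v.
The shortest such closed walk is 1 → 4 → 1, length 2.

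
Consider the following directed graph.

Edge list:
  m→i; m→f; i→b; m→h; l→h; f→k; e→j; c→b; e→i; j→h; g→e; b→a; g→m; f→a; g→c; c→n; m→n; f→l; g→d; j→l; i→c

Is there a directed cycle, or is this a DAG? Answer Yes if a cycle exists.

No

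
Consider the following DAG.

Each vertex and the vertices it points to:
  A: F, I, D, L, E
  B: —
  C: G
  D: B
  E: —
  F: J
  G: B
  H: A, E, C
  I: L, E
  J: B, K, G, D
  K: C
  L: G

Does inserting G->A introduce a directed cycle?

Yes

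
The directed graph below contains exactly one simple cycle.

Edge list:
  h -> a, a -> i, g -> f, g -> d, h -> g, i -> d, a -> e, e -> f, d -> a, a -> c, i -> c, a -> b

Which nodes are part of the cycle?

a, d, i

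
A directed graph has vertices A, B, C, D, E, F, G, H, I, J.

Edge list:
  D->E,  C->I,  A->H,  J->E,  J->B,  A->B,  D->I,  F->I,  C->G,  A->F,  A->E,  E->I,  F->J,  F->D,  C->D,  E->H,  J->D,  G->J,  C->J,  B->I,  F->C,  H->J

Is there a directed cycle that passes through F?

No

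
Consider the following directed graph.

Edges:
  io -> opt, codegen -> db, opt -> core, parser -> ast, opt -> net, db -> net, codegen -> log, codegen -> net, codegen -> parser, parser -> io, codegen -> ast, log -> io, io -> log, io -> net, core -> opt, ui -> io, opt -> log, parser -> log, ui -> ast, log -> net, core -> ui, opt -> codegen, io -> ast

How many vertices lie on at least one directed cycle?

7

A vertex is on a directed cycle iff it belongs to a strongly connected component of size ≥ 2 (or has a self-loop).
The vertices on cycles are {io, ui, log, opt, core, parser, codegen} — 7 in total.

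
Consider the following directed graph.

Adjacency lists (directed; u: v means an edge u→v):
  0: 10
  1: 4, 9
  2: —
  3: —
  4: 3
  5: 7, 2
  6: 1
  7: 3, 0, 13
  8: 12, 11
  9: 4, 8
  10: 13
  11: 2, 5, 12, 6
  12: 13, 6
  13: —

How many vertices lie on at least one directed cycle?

A vertex is on a directed cycle iff it belongs to a strongly connected component of size ≥ 2 (or has a self-loop).
The vertices on cycles are {1, 6, 8, 9, 11, 12} — 6 in total.

6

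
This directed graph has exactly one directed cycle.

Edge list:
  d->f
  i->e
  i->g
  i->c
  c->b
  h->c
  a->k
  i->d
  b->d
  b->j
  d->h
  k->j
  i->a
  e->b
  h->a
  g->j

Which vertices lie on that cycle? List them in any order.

b, c, d, h

DFS with gray/black marking from d:
d gray
  h gray
    a gray
      k gray
        j gray
        j black
      k black
    a black
    c gray
      b gray
        b→d: d is gray → back edge
Back edge closes the cycle d → h → c → b → d; its vertices are {b, c, d, h}.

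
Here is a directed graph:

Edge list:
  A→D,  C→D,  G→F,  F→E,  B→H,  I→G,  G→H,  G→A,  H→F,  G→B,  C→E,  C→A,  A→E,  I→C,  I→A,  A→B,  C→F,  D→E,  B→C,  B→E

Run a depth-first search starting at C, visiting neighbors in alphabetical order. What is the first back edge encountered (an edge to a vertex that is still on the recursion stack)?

DFS from C (visiting neighbors in alphabetical order); mark gray on enter, black on exit:
C gray
  A gray
    B gray
      B→C: C is gray → back edge
First back edge: B → C.

B->C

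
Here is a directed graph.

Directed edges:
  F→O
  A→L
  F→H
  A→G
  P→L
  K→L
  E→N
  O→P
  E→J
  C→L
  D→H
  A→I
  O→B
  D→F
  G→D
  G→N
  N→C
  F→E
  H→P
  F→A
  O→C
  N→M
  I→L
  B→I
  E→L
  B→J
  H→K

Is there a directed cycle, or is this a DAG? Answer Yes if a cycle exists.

DFS with white/gray/black marking, starting from L:
L gray
L black
A gray
  A→L: L black — skip
  I gray
    I→L: L black — skip
  I black
  G gray
    D gray
      F gray
        F→A: A is gray → back edge
Back edge found, so a cycle exists: A → G → D → F → A.

Yes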